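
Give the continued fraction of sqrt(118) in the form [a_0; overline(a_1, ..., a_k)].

[10; overline(1, 6, 3, 2, 10, 2, 3, 6, 1, 20)]

Write x_i = (sqrt(118) + m_i)/d_i with (m_0, d_0) = (0, 1). a_0 = floor(sqrt(118)) = 10, since 10^2 = 100 <= 118 < 121 = 11^2.
Iterate m_{i+1} = d_i*a_i - m_i, d_{i+1} = (118 - m_{i+1}^2)/d_i, a_{i+1} = floor((a_0 + m_{i+1})/d_{i+1}):
  m_1 = 1*10 - 0 = 10, d_1 = (118 - 10^2)/1 = 18/1 = 18, a_1 = floor((10 + 10)/18) = 1.
  m_2 = 18*1 - 10 = 8, d_2 = (118 - 8^2)/18 = 54/18 = 3, a_2 = floor((10 + 8)/3) = 6.
  m_3 = 3*6 - 8 = 10, d_3 = (118 - 10^2)/3 = 18/3 = 6, a_3 = floor((10 + 10)/6) = 3.
  m_4 = 6*3 - 10 = 8, d_4 = (118 - 8^2)/6 = 54/6 = 9, a_4 = floor((10 + 8)/9) = 2.
  m_5 = 9*2 - 8 = 10, d_5 = (118 - 10^2)/9 = 18/9 = 2, a_5 = floor((10 + 10)/2) = 10.
  m_6 = 2*10 - 10 = 10, d_6 = (118 - 10^2)/2 = 18/2 = 9, a_6 = floor((10 + 10)/9) = 2.
  m_7 = 9*2 - 10 = 8, d_7 = (118 - 8^2)/9 = 54/9 = 6, a_7 = floor((10 + 8)/6) = 3.
  m_8 = 6*3 - 8 = 10, d_8 = (118 - 10^2)/6 = 18/6 = 3, a_8 = floor((10 + 10)/3) = 6.
  m_9 = 3*6 - 10 = 8, d_9 = (118 - 8^2)/3 = 54/3 = 18, a_9 = floor((10 + 8)/18) = 1.
  m_10 = 18*1 - 8 = 10, d_10 = (118 - 10^2)/18 = 18/18 = 1, a_10 = floor((10 + 10)/1) = 20.
  m_11 = 1*20 - 10 = 10, d_11 = (118 - 10^2)/1 = 18/1 = 18: (m_11, d_11) = (m_1, d_1) = (10, 18), so from here the quotients repeat a_1, ..., a_10; the period length is 10.
Hence the expansion of sqrt(118) is a_0 = 10 followed by the repeating block 1, 6, 3, 2, 10, 2, 3, 6, 1, 20 (period 10).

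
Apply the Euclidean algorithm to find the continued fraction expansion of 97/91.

[1; 15, 6]

Run the Euclidean algorithm on 97 and 91; the successive quotients are the partial quotients a_0, a_1, ... (each step inverts the fractional part left over by the previous one):
  97 = 1*91 + 6, so a_0 = 1.
  91 = 15*6 + 1, so a_1 = 15.
  6 = 6*1 + 0, so a_2 = 6.
The remainder reaches 0 after 3 divisions, so the expansion has 3 partial quotients, read off in order.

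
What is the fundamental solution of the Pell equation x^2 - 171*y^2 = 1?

(x, y) = (170, 13)

First expand sqrt(171) as a continued fraction. With x_i = (sqrt(171) + m_i)/d_i and (m_0, d_0) = (0, 1): a_0 = floor(sqrt(171)) = 13, since 13^2 = 169 <= 171 < 196 = 14^2.
Iterate m_{i+1} = d_i*a_i - m_i, d_{i+1} = (171 - m_{i+1}^2)/d_i, a_{i+1} = floor((a_0 + m_{i+1})/d_{i+1}):
  m_1 = 1*13 - 0 = 13, d_1 = (171 - 13^2)/1 = 2/1 = 2, a_1 = floor((13 + 13)/2) = 13.
  m_2 = 2*13 - 13 = 13, d_2 = (171 - 13^2)/2 = 2/2 = 1, a_2 = floor((13 + 13)/1) = 26.
  m_3 = 1*26 - 13 = 13, d_3 = (171 - 13^2)/1 = 2/1 = 2: (m_3, d_3) = (m_1, d_1) = (13, 2), so from here the quotients repeat a_1, a_2; the period length is 2.
So sqrt(171) = [13; (13, 26)] with period length k = 2.
k is even, so the fundamental solution of x^2 - 171y^2 = 1 is (p_{k-1}, q_{k-1}) = (p_1, q_1); compute convergents through index 1.
Convergents (p_i = a_i*p_{i-1} + p_{i-2}, q_i = a_i*q_{i-1} + q_{i-2} with p_{-2}=0, p_{-1}=1, q_{-2}=1, q_{-1}=0):
  i=0: a_0=13, p_0 = 13*1 + 0 = 13, q_0 = 13*0 + 1 = 1.
  i=1: a_1=13, p_1 = 13*13 + 1 = 170, q_1 = 13*1 + 0 = 13.
Check: 170^2 - 171*13^2 = 28900 - 28899 = 1, so (x, y) = (170, 13) solves the equation, and by the theorem it is the least positive solution.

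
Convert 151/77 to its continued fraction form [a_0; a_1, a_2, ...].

[1; 1, 24, 1, 2]

Run the Euclidean algorithm on 151 and 77; the successive quotients are the partial quotients a_0, a_1, ... (each step inverts the fractional part left over by the previous one):
  151 = 1*77 + 74, so a_0 = 1.
  77 = 1*74 + 3, so a_1 = 1.
  74 = 24*3 + 2, so a_2 = 24.
  3 = 1*2 + 1, so a_3 = 1.
  2 = 2*1 + 0, so a_4 = 2.
The remainder reaches 0 after 5 divisions, so the expansion has 5 partial quotients, read off in order.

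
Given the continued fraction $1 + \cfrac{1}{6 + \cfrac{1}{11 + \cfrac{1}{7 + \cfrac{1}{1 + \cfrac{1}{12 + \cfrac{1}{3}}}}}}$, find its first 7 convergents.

1/1, 7/6, 78/67, 553/475, 631/542, 8125/6979, 25006/21479

Using the convergent recurrence p_i = a_i*p_{i-1} + p_{i-2}, q_i = a_i*q_{i-1} + q_{i-2} with p_{-2}=0, p_{-1}=1, q_{-2}=1, q_{-1}=0:
  i=0: a_0=1, p_0 = 1*1 + 0 = 1, q_0 = 1*0 + 1 = 1.
  i=1: a_1=6, p_1 = 6*1 + 1 = 7, q_1 = 6*1 + 0 = 6.
  i=2: a_2=11, p_2 = 11*7 + 1 = 78, q_2 = 11*6 + 1 = 67.
  i=3: a_3=7, p_3 = 7*78 + 7 = 553, q_3 = 7*67 + 6 = 475.
  i=4: a_4=1, p_4 = 1*553 + 78 = 631, q_4 = 1*475 + 67 = 542.
  i=5: a_5=12, p_5 = 12*631 + 553 = 8125, q_5 = 12*542 + 475 = 6979.
  i=6: a_6=3, p_6 = 3*8125 + 631 = 25006, q_6 = 3*6979 + 542 = 21479.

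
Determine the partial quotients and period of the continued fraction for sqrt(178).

[13; (2, 1, 12, 1, 2, 26)]

Write x_i = (sqrt(178) + m_i)/d_i with (m_0, d_0) = (0, 1). a_0 = floor(sqrt(178)) = 13, since 13^2 = 169 <= 178 < 196 = 14^2.
Iterate m_{i+1} = d_i*a_i - m_i, d_{i+1} = (178 - m_{i+1}^2)/d_i, a_{i+1} = floor((a_0 + m_{i+1})/d_{i+1}):
  m_1 = 1*13 - 0 = 13, d_1 = (178 - 13^2)/1 = 9/1 = 9, a_1 = floor((13 + 13)/9) = 2.
  m_2 = 9*2 - 13 = 5, d_2 = (178 - 5^2)/9 = 153/9 = 17, a_2 = floor((13 + 5)/17) = 1.
  m_3 = 17*1 - 5 = 12, d_3 = (178 - 12^2)/17 = 34/17 = 2, a_3 = floor((13 + 12)/2) = 12.
  m_4 = 2*12 - 12 = 12, d_4 = (178 - 12^2)/2 = 34/2 = 17, a_4 = floor((13 + 12)/17) = 1.
  m_5 = 17*1 - 12 = 5, d_5 = (178 - 5^2)/17 = 153/17 = 9, a_5 = floor((13 + 5)/9) = 2.
  m_6 = 9*2 - 5 = 13, d_6 = (178 - 13^2)/9 = 9/9 = 1, a_6 = floor((13 + 13)/1) = 26.
  m_7 = 1*26 - 13 = 13, d_7 = (178 - 13^2)/1 = 9/1 = 9: (m_7, d_7) = (m_1, d_1) = (13, 9), so from here the quotients repeat a_1, ..., a_6; the period length is 6.
Hence the expansion of sqrt(178) is a_0 = 13 followed by the repeating block 2, 1, 12, 1, 2, 26 (period 6).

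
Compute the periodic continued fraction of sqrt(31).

Write x_i = (sqrt(31) + m_i)/d_i with (m_0, d_0) = (0, 1). a_0 = floor(sqrt(31)) = 5, since 5^2 = 25 <= 31 < 36 = 6^2.
Iterate m_{i+1} = d_i*a_i - m_i, d_{i+1} = (31 - m_{i+1}^2)/d_i, a_{i+1} = floor((a_0 + m_{i+1})/d_{i+1}):
  m_1 = 1*5 - 0 = 5, d_1 = (31 - 5^2)/1 = 6/1 = 6, a_1 = floor((5 + 5)/6) = 1.
  m_2 = 6*1 - 5 = 1, d_2 = (31 - 1^2)/6 = 30/6 = 5, a_2 = floor((5 + 1)/5) = 1.
  m_3 = 5*1 - 1 = 4, d_3 = (31 - 4^2)/5 = 15/5 = 3, a_3 = floor((5 + 4)/3) = 3.
  m_4 = 3*3 - 4 = 5, d_4 = (31 - 5^2)/3 = 6/3 = 2, a_4 = floor((5 + 5)/2) = 5.
  m_5 = 2*5 - 5 = 5, d_5 = (31 - 5^2)/2 = 6/2 = 3, a_5 = floor((5 + 5)/3) = 3.
  m_6 = 3*3 - 5 = 4, d_6 = (31 - 4^2)/3 = 15/3 = 5, a_6 = floor((5 + 4)/5) = 1.
  m_7 = 5*1 - 4 = 1, d_7 = (31 - 1^2)/5 = 30/5 = 6, a_7 = floor((5 + 1)/6) = 1.
  m_8 = 6*1 - 1 = 5, d_8 = (31 - 5^2)/6 = 6/6 = 1, a_8 = floor((5 + 5)/1) = 10.
  m_9 = 1*10 - 5 = 5, d_9 = (31 - 5^2)/1 = 6/1 = 6: (m_9, d_9) = (m_1, d_1) = (5, 6), so from here the quotients repeat a_1, ..., a_8; the period length is 8.
Hence the expansion of sqrt(31) is a_0 = 5 followed by the repeating block 1, 1, 3, 5, 3, 1, 1, 10 (period 8).

[5; (1, 1, 3, 5, 3, 1, 1, 10)]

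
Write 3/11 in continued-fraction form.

[0; 3, 1, 2]

Run the Euclidean algorithm on 3 and 11; the successive quotients are the partial quotients a_0, a_1, ... (each step inverts the fractional part left over by the previous one):
  3 = 0*11 + 3, so a_0 = 0.
  11 = 3*3 + 2, so a_1 = 3.
  3 = 1*2 + 1, so a_2 = 1.
  2 = 2*1 + 0, so a_3 = 2.
The remainder reaches 0 after 4 divisions, so the expansion has 4 partial quotients, read off in order.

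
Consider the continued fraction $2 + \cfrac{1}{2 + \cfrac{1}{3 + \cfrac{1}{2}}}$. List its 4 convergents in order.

2/1, 5/2, 17/7, 39/16

Using the convergent recurrence p_i = a_i*p_{i-1} + p_{i-2}, q_i = a_i*q_{i-1} + q_{i-2} with p_{-2}=0, p_{-1}=1, q_{-2}=1, q_{-1}=0:
  i=0: a_0=2, p_0 = 2*1 + 0 = 2, q_0 = 2*0 + 1 = 1.
  i=1: a_1=2, p_1 = 2*2 + 1 = 5, q_1 = 2*1 + 0 = 2.
  i=2: a_2=3, p_2 = 3*5 + 2 = 17, q_2 = 3*2 + 1 = 7.
  i=3: a_3=2, p_3 = 2*17 + 5 = 39, q_3 = 2*7 + 2 = 16.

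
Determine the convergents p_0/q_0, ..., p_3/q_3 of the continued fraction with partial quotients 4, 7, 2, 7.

Using the convergent recurrence p_i = a_i*p_{i-1} + p_{i-2}, q_i = a_i*q_{i-1} + q_{i-2} with p_{-2}=0, p_{-1}=1, q_{-2}=1, q_{-1}=0:
  i=0: a_0=4, p_0 = 4*1 + 0 = 4, q_0 = 4*0 + 1 = 1.
  i=1: a_1=7, p_1 = 7*4 + 1 = 29, q_1 = 7*1 + 0 = 7.
  i=2: a_2=2, p_2 = 2*29 + 4 = 62, q_2 = 2*7 + 1 = 15.
  i=3: a_3=7, p_3 = 7*62 + 29 = 463, q_3 = 7*15 + 7 = 112.

4/1, 29/7, 62/15, 463/112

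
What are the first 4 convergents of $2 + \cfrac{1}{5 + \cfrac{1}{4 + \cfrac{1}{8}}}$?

Using the convergent recurrence p_i = a_i*p_{i-1} + p_{i-2}, q_i = a_i*q_{i-1} + q_{i-2} with p_{-2}=0, p_{-1}=1, q_{-2}=1, q_{-1}=0:
  i=0: a_0=2, p_0 = 2*1 + 0 = 2, q_0 = 2*0 + 1 = 1.
  i=1: a_1=5, p_1 = 5*2 + 1 = 11, q_1 = 5*1 + 0 = 5.
  i=2: a_2=4, p_2 = 4*11 + 2 = 46, q_2 = 4*5 + 1 = 21.
  i=3: a_3=8, p_3 = 8*46 + 11 = 379, q_3 = 8*21 + 5 = 173.

2/1, 11/5, 46/21, 379/173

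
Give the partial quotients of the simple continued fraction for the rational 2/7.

Run the Euclidean algorithm on 2 and 7; the successive quotients are the partial quotients a_0, a_1, ... (each step inverts the fractional part left over by the previous one):
  2 = 0*7 + 2, so a_0 = 0.
  7 = 3*2 + 1, so a_1 = 3.
  2 = 2*1 + 0, so a_2 = 2.
The remainder reaches 0 after 3 divisions, so the expansion has 3 partial quotients, read off in order.

[0; 3, 2]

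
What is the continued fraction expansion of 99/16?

[6; 5, 3]

Run the Euclidean algorithm on 99 and 16; the successive quotients are the partial quotients a_0, a_1, ... (each step inverts the fractional part left over by the previous one):
  99 = 6*16 + 3, so a_0 = 6.
  16 = 5*3 + 1, so a_1 = 5.
  3 = 3*1 + 0, so a_2 = 3.
The remainder reaches 0 after 3 divisions, so the expansion has 3 partial quotients, read off in order.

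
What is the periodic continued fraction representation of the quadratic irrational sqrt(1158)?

[34; (34, 68)]

Write x_i = (sqrt(1158) + m_i)/d_i with (m_0, d_0) = (0, 1). a_0 = floor(sqrt(1158)) = 34, since 34^2 = 1156 <= 1158 < 1225 = 35^2.
Iterate m_{i+1} = d_i*a_i - m_i, d_{i+1} = (1158 - m_{i+1}^2)/d_i, a_{i+1} = floor((a_0 + m_{i+1})/d_{i+1}):
  m_1 = 1*34 - 0 = 34, d_1 = (1158 - 34^2)/1 = 2/1 = 2, a_1 = floor((34 + 34)/2) = 34.
  m_2 = 2*34 - 34 = 34, d_2 = (1158 - 34^2)/2 = 2/2 = 1, a_2 = floor((34 + 34)/1) = 68.
  m_3 = 1*68 - 34 = 34, d_3 = (1158 - 34^2)/1 = 2/1 = 2: (m_3, d_3) = (m_1, d_1) = (34, 2), so from here the quotients repeat a_1, a_2; the period length is 2.
Hence the expansion of sqrt(1158) is a_0 = 34 followed by the repeating block 34, 68 (period 2).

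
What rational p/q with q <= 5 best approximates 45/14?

16/5

Expand x = 45/14 as a continued fraction with the Euclidean algorithm:
  45 = 3*14 + 3, so a_0 = 3.
  14 = 4*3 + 2, so a_1 = 4.
  3 = 1*2 + 1, so a_2 = 1.
  2 = 2*1 + 0, so a_3 = 2.
so x = [3; 4, 1, 2].
Convergents (p_i = a_i*p_{i-1} + p_{i-2}, q_i = a_i*q_{i-1} + q_{i-2} with p_{-2}=0, p_{-1}=1, q_{-2}=1, q_{-1}=0), until the denominator exceeds 5:
  i=0: a_0=3, p_0 = 3*1 + 0 = 3, q_0 = 3*0 + 1 = 1.
  i=1: a_1=4, p_1 = 4*3 + 1 = 13, q_1 = 4*1 + 0 = 4.
  i=2: a_2=1, p_2 = 1*13 + 3 = 16, q_2 = 1*4 + 1 = 5.
  i=3: a_3=2, p_3 = 2*16 + 13 = 45, q_3 = 2*5 + 4 = 14.
q_3 = 14 > 5, so the last convergent with denominator <= 5 is p_2/q_2 = 16/5.
The closest fraction with denominator <= 5 is either p_2/q_2 or the intermediate fraction (k*p_2 + p_1)/(k*q_2 + q_1) with the largest k >= 1 whose denominator stays <= 5; these approach x as k grows, and every other convergent or intermediate fraction in range is farther away.
Largest k: floor((5 - q_1)/q_2) = floor((5 - 4)/5) = 0.
Since k = 0, no intermediate fraction beyond p_2/q_2 has denominator <= 5, so the convergent 16/5 is the closest (its error is |45*5 - 16*14|/(14*5) = 1/70).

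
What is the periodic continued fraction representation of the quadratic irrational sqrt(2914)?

[53; (1, 52, 1, 106)]

Write x_i = (sqrt(2914) + m_i)/d_i with (m_0, d_0) = (0, 1). a_0 = floor(sqrt(2914)) = 53, since 53^2 = 2809 <= 2914 < 2916 = 54^2.
Iterate m_{i+1} = d_i*a_i - m_i, d_{i+1} = (2914 - m_{i+1}^2)/d_i, a_{i+1} = floor((a_0 + m_{i+1})/d_{i+1}):
  m_1 = 1*53 - 0 = 53, d_1 = (2914 - 53^2)/1 = 105/1 = 105, a_1 = floor((53 + 53)/105) = 1.
  m_2 = 105*1 - 53 = 52, d_2 = (2914 - 52^2)/105 = 210/105 = 2, a_2 = floor((53 + 52)/2) = 52.
  m_3 = 2*52 - 52 = 52, d_3 = (2914 - 52^2)/2 = 210/2 = 105, a_3 = floor((53 + 52)/105) = 1.
  m_4 = 105*1 - 52 = 53, d_4 = (2914 - 53^2)/105 = 105/105 = 1, a_4 = floor((53 + 53)/1) = 106.
  m_5 = 1*106 - 53 = 53, d_5 = (2914 - 53^2)/1 = 105/1 = 105: (m_5, d_5) = (m_1, d_1) = (53, 105), so from here the quotients repeat a_1, ..., a_4; the period length is 4.
Hence the expansion of sqrt(2914) is a_0 = 53 followed by the repeating block 1, 52, 1, 106 (period 4).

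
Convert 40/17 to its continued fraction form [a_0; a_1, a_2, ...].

[2; 2, 1, 5]

Run the Euclidean algorithm on 40 and 17; the successive quotients are the partial quotients a_0, a_1, ... (each step inverts the fractional part left over by the previous one):
  40 = 2*17 + 6, so a_0 = 2.
  17 = 2*6 + 5, so a_1 = 2.
  6 = 1*5 + 1, so a_2 = 1.
  5 = 5*1 + 0, so a_3 = 5.
The remainder reaches 0 after 4 divisions, so the expansion has 4 partial quotients, read off in order.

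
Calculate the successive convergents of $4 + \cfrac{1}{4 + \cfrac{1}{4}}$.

Using the convergent recurrence p_i = a_i*p_{i-1} + p_{i-2}, q_i = a_i*q_{i-1} + q_{i-2} with p_{-2}=0, p_{-1}=1, q_{-2}=1, q_{-1}=0:
  i=0: a_0=4, p_0 = 4*1 + 0 = 4, q_0 = 4*0 + 1 = 1.
  i=1: a_1=4, p_1 = 4*4 + 1 = 17, q_1 = 4*1 + 0 = 4.
  i=2: a_2=4, p_2 = 4*17 + 4 = 72, q_2 = 4*4 + 1 = 17.

4/1, 17/4, 72/17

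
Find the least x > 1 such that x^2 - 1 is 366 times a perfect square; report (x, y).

(x, y) = (907925, 47458)

First expand sqrt(366) as a continued fraction. With x_i = (sqrt(366) + m_i)/d_i and (m_0, d_0) = (0, 1): a_0 = floor(sqrt(366)) = 19, since 19^2 = 361 <= 366 < 400 = 20^2.
Iterate m_{i+1} = d_i*a_i - m_i, d_{i+1} = (366 - m_{i+1}^2)/d_i, a_{i+1} = floor((a_0 + m_{i+1})/d_{i+1}):
  m_1 = 1*19 - 0 = 19, d_1 = (366 - 19^2)/1 = 5/1 = 5, a_1 = floor((19 + 19)/5) = 7.
  m_2 = 5*7 - 19 = 16, d_2 = (366 - 16^2)/5 = 110/5 = 22, a_2 = floor((19 + 16)/22) = 1.
  m_3 = 22*1 - 16 = 6, d_3 = (366 - 6^2)/22 = 330/22 = 15, a_3 = floor((19 + 6)/15) = 1.
  m_4 = 15*1 - 6 = 9, d_4 = (366 - 9^2)/15 = 285/15 = 19, a_4 = floor((19 + 9)/19) = 1.
  m_5 = 19*1 - 9 = 10, d_5 = (366 - 10^2)/19 = 266/19 = 14, a_5 = floor((19 + 10)/14) = 2.
  m_6 = 14*2 - 10 = 18, d_6 = (366 - 18^2)/14 = 42/14 = 3, a_6 = floor((19 + 18)/3) = 12.
  m_7 = 3*12 - 18 = 18, d_7 = (366 - 18^2)/3 = 42/3 = 14, a_7 = floor((19 + 18)/14) = 2.
  m_8 = 14*2 - 18 = 10, d_8 = (366 - 10^2)/14 = 266/14 = 19, a_8 = floor((19 + 10)/19) = 1.
  m_9 = 19*1 - 10 = 9, d_9 = (366 - 9^2)/19 = 285/19 = 15, a_9 = floor((19 + 9)/15) = 1.
  m_10 = 15*1 - 9 = 6, d_10 = (366 - 6^2)/15 = 330/15 = 22, a_10 = floor((19 + 6)/22) = 1.
  m_11 = 22*1 - 6 = 16, d_11 = (366 - 16^2)/22 = 110/22 = 5, a_11 = floor((19 + 16)/5) = 7.
  m_12 = 5*7 - 16 = 19, d_12 = (366 - 19^2)/5 = 5/5 = 1, a_12 = floor((19 + 19)/1) = 38.
  m_13 = 1*38 - 19 = 19, d_13 = (366 - 19^2)/1 = 5/1 = 5: (m_13, d_13) = (m_1, d_1) = (19, 5), so from here the quotients repeat a_1, ..., a_12; the period length is 12.
So sqrt(366) = [19; (7, 1, 1, 1, 2, 12, 2, 1, 1, 1, 7, 38)] with period length k = 12.
k is even, so the fundamental solution of x^2 - 366y^2 = 1 is (p_{k-1}, q_{k-1}) = (p_11, q_11); compute convergents through index 11.
Convergents (p_i = a_i*p_{i-1} + p_{i-2}, q_i = a_i*q_{i-1} + q_{i-2} with p_{-2}=0, p_{-1}=1, q_{-2}=1, q_{-1}=0):
  i=0: a_0=19, p_0 = 19*1 + 0 = 19, q_0 = 19*0 + 1 = 1.
  i=1: a_1=7, p_1 = 7*19 + 1 = 134, q_1 = 7*1 + 0 = 7.
  i=2: a_2=1, p_2 = 1*134 + 19 = 153, q_2 = 1*7 + 1 = 8.
  i=3: a_3=1, p_3 = 1*153 + 134 = 287, q_3 = 1*8 + 7 = 15.
  i=4: a_4=1, p_4 = 1*287 + 153 = 440, q_4 = 1*15 + 8 = 23.
  i=5: a_5=2, p_5 = 2*440 + 287 = 1167, q_5 = 2*23 + 15 = 61.
  i=6: a_6=12, p_6 = 12*1167 + 440 = 14444, q_6 = 12*61 + 23 = 755.
  i=7: a_7=2, p_7 = 2*14444 + 1167 = 30055, q_7 = 2*755 + 61 = 1571.
  i=8: a_8=1, p_8 = 1*30055 + 14444 = 44499, q_8 = 1*1571 + 755 = 2326.
  i=9: a_9=1, p_9 = 1*44499 + 30055 = 74554, q_9 = 1*2326 + 1571 = 3897.
  i=10: a_10=1, p_10 = 1*74554 + 44499 = 119053, q_10 = 1*3897 + 2326 = 6223.
  i=11: a_11=7, p_11 = 7*119053 + 74554 = 907925, q_11 = 7*6223 + 3897 = 47458.
Check: 907925^2 - 366*47458^2 = 824327805625 - 824327805624 = 1, so (x, y) = (907925, 47458) solves the equation, and by the theorem it is the least positive solution.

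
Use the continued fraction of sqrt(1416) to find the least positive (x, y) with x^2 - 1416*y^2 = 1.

First expand sqrt(1416) as a continued fraction. With x_i = (sqrt(1416) + m_i)/d_i and (m_0, d_0) = (0, 1): a_0 = floor(sqrt(1416)) = 37, since 37^2 = 1369 <= 1416 < 1444 = 38^2.
Iterate m_{i+1} = d_i*a_i - m_i, d_{i+1} = (1416 - m_{i+1}^2)/d_i, a_{i+1} = floor((a_0 + m_{i+1})/d_{i+1}):
  m_1 = 1*37 - 0 = 37, d_1 = (1416 - 37^2)/1 = 47/1 = 47, a_1 = floor((37 + 37)/47) = 1.
  m_2 = 47*1 - 37 = 10, d_2 = (1416 - 10^2)/47 = 1316/47 = 28, a_2 = floor((37 + 10)/28) = 1.
  m_3 = 28*1 - 10 = 18, d_3 = (1416 - 18^2)/28 = 1092/28 = 39, a_3 = floor((37 + 18)/39) = 1.
  m_4 = 39*1 - 18 = 21, d_4 = (1416 - 21^2)/39 = 975/39 = 25, a_4 = floor((37 + 21)/25) = 2.
  m_5 = 25*2 - 21 = 29, d_5 = (1416 - 29^2)/25 = 575/25 = 23, a_5 = floor((37 + 29)/23) = 2.
  m_6 = 23*2 - 29 = 17, d_6 = (1416 - 17^2)/23 = 1127/23 = 49, a_6 = floor((37 + 17)/49) = 1.
  m_7 = 49*1 - 17 = 32, d_7 = (1416 - 32^2)/49 = 392/49 = 8, a_7 = floor((37 + 32)/8) = 8.
  m_8 = 8*8 - 32 = 32, d_8 = (1416 - 32^2)/8 = 392/8 = 49, a_8 = floor((37 + 32)/49) = 1.
  m_9 = 49*1 - 32 = 17, d_9 = (1416 - 17^2)/49 = 1127/49 = 23, a_9 = floor((37 + 17)/23) = 2.
  m_10 = 23*2 - 17 = 29, d_10 = (1416 - 29^2)/23 = 575/23 = 25, a_10 = floor((37 + 29)/25) = 2.
  m_11 = 25*2 - 29 = 21, d_11 = (1416 - 21^2)/25 = 975/25 = 39, a_11 = floor((37 + 21)/39) = 1.
  m_12 = 39*1 - 21 = 18, d_12 = (1416 - 18^2)/39 = 1092/39 = 28, a_12 = floor((37 + 18)/28) = 1.
  m_13 = 28*1 - 18 = 10, d_13 = (1416 - 10^2)/28 = 1316/28 = 47, a_13 = floor((37 + 10)/47) = 1.
  m_14 = 47*1 - 10 = 37, d_14 = (1416 - 37^2)/47 = 47/47 = 1, a_14 = floor((37 + 37)/1) = 74.
  m_15 = 1*74 - 37 = 37, d_15 = (1416 - 37^2)/1 = 47/1 = 47: (m_15, d_15) = (m_1, d_1) = (37, 47), so from here the quotients repeat a_1, ..., a_14; the period length is 14.
So sqrt(1416) = [37; (1, 1, 1, 2, 2, 1, 8, 1, 2, 2, 1, 1, 1, 74)] with period length k = 14.
k is even, so the fundamental solution of x^2 - 1416y^2 = 1 is (p_{k-1}, q_{k-1}) = (p_13, q_13); compute convergents through index 13.
Convergents (p_i = a_i*p_{i-1} + p_{i-2}, q_i = a_i*q_{i-1} + q_{i-2} with p_{-2}=0, p_{-1}=1, q_{-2}=1, q_{-1}=0):
  i=0: a_0=37, p_0 = 37*1 + 0 = 37, q_0 = 37*0 + 1 = 1.
  i=1: a_1=1, p_1 = 1*37 + 1 = 38, q_1 = 1*1 + 0 = 1.
  i=2: a_2=1, p_2 = 1*38 + 37 = 75, q_2 = 1*1 + 1 = 2.
  i=3: a_3=1, p_3 = 1*75 + 38 = 113, q_3 = 1*2 + 1 = 3.
  i=4: a_4=2, p_4 = 2*113 + 75 = 301, q_4 = 2*3 + 2 = 8.
  i=5: a_5=2, p_5 = 2*301 + 113 = 715, q_5 = 2*8 + 3 = 19.
  i=6: a_6=1, p_6 = 1*715 + 301 = 1016, q_6 = 1*19 + 8 = 27.
  i=7: a_7=8, p_7 = 8*1016 + 715 = 8843, q_7 = 8*27 + 19 = 235.
  i=8: a_8=1, p_8 = 1*8843 + 1016 = 9859, q_8 = 1*235 + 27 = 262.
  i=9: a_9=2, p_9 = 2*9859 + 8843 = 28561, q_9 = 2*262 + 235 = 759.
  i=10: a_10=2, p_10 = 2*28561 + 9859 = 66981, q_10 = 2*759 + 262 = 1780.
  i=11: a_11=1, p_11 = 1*66981 + 28561 = 95542, q_11 = 1*1780 + 759 = 2539.
  i=12: a_12=1, p_12 = 1*95542 + 66981 = 162523, q_12 = 1*2539 + 1780 = 4319.
  i=13: a_13=1, p_13 = 1*162523 + 95542 = 258065, q_13 = 1*4319 + 2539 = 6858.
Check: 258065^2 - 1416*6858^2 = 66597544225 - 66597544224 = 1, so (x, y) = (258065, 6858) solves the equation, and by the theorem it is the least positive solution.

(x, y) = (258065, 6858)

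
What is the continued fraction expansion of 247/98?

Run the Euclidean algorithm on 247 and 98; the successive quotients are the partial quotients a_0, a_1, ... (each step inverts the fractional part left over by the previous one):
  247 = 2*98 + 51, so a_0 = 2.
  98 = 1*51 + 47, so a_1 = 1.
  51 = 1*47 + 4, so a_2 = 1.
  47 = 11*4 + 3, so a_3 = 11.
  4 = 1*3 + 1, so a_4 = 1.
  3 = 3*1 + 0, so a_5 = 3.
The remainder reaches 0 after 6 divisions, so the expansion has 6 partial quotients, read off in order.

[2; 1, 1, 11, 1, 3]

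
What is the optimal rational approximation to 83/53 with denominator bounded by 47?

47/30

Expand x = 83/53 as a continued fraction with the Euclidean algorithm:
  83 = 1*53 + 30, so a_0 = 1.
  53 = 1*30 + 23, so a_1 = 1.
  30 = 1*23 + 7, so a_2 = 1.
  23 = 3*7 + 2, so a_3 = 3.
  7 = 3*2 + 1, so a_4 = 3.
  2 = 2*1 + 0, so a_5 = 2.
so x = [1; 1, 1, 3, 3, 2].
Convergents (p_i = a_i*p_{i-1} + p_{i-2}, q_i = a_i*q_{i-1} + q_{i-2} with p_{-2}=0, p_{-1}=1, q_{-2}=1, q_{-1}=0), until the denominator exceeds 47:
  i=0: a_0=1, p_0 = 1*1 + 0 = 1, q_0 = 1*0 + 1 = 1.
  i=1: a_1=1, p_1 = 1*1 + 1 = 2, q_1 = 1*1 + 0 = 1.
  i=2: a_2=1, p_2 = 1*2 + 1 = 3, q_2 = 1*1 + 1 = 2.
  i=3: a_3=3, p_3 = 3*3 + 2 = 11, q_3 = 3*2 + 1 = 7.
  i=4: a_4=3, p_4 = 3*11 + 3 = 36, q_4 = 3*7 + 2 = 23.
  i=5: a_5=2, p_5 = 2*36 + 11 = 83, q_5 = 2*23 + 7 = 53.
q_5 = 53 > 47, so the last convergent with denominator <= 47 is p_4/q_4 = 36/23.
The closest fraction with denominator <= 47 is either p_4/q_4 or the intermediate fraction (k*p_4 + p_3)/(k*q_4 + q_3) with the largest k >= 1 whose denominator stays <= 47; these approach x as k grows, and every other convergent or intermediate fraction in range is farther away.
Largest k: floor((47 - q_3)/q_4) = floor((47 - 7)/23) = 1.
That gives (1*36 + 11)/(1*23 + 7) = 47/30.
Compare the errors: |x - 36/23| = |83*23 - 36*53|/(53*23) = 1/1219, and |x - 47/30| = |83*30 - 47*53|/(53*30) = 1/1590.
Cross-multiplying, 1*1219 = 1219 < 1590 = 1*1590, so 1/1590 is smaller: the intermediate fraction 47/30 is closer to x than 36/23.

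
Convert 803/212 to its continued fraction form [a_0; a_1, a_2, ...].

[3; 1, 3, 1, 2, 2, 6]

Run the Euclidean algorithm on 803 and 212; the successive quotients are the partial quotients a_0, a_1, ... (each step inverts the fractional part left over by the previous one):
  803 = 3*212 + 167, so a_0 = 3.
  212 = 1*167 + 45, so a_1 = 1.
  167 = 3*45 + 32, so a_2 = 3.
  45 = 1*32 + 13, so a_3 = 1.
  32 = 2*13 + 6, so a_4 = 2.
  13 = 2*6 + 1, so a_5 = 2.
  6 = 6*1 + 0, so a_6 = 6.
The remainder reaches 0 after 7 divisions, so the expansion has 7 partial quotients, read off in order.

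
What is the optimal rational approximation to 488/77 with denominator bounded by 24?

19/3

Expand x = 488/77 as a continued fraction with the Euclidean algorithm:
  488 = 6*77 + 26, so a_0 = 6.
  77 = 2*26 + 25, so a_1 = 2.
  26 = 1*25 + 1, so a_2 = 1.
  25 = 25*1 + 0, so a_3 = 25.
so x = [6; 2, 1, 25].
Convergents (p_i = a_i*p_{i-1} + p_{i-2}, q_i = a_i*q_{i-1} + q_{i-2} with p_{-2}=0, p_{-1}=1, q_{-2}=1, q_{-1}=0), until the denominator exceeds 24:
  i=0: a_0=6, p_0 = 6*1 + 0 = 6, q_0 = 6*0 + 1 = 1.
  i=1: a_1=2, p_1 = 2*6 + 1 = 13, q_1 = 2*1 + 0 = 2.
  i=2: a_2=1, p_2 = 1*13 + 6 = 19, q_2 = 1*2 + 1 = 3.
  i=3: a_3=25, p_3 = 25*19 + 13 = 488, q_3 = 25*3 + 2 = 77.
q_3 = 77 > 24, so the last convergent with denominator <= 24 is p_2/q_2 = 19/3.
The closest fraction with denominator <= 24 is either p_2/q_2 or the intermediate fraction (k*p_2 + p_1)/(k*q_2 + q_1) with the largest k >= 1 whose denominator stays <= 24; these approach x as k grows, and every other convergent or intermediate fraction in range is farther away.
Largest k: floor((24 - q_1)/q_2) = floor((24 - 2)/3) = 7.
That gives (7*19 + 13)/(7*3 + 2) = 146/23.
Compare the errors: |x - 19/3| = |488*3 - 19*77|/(77*3) = 1/231, and |x - 146/23| = |488*23 - 146*77|/(77*23) = 18/1771.
Cross-multiplying, 1*1771 = 1771 < 4158 = 18*231, so 1/231 is smaller: the convergent 19/3 is closer to x than 146/23.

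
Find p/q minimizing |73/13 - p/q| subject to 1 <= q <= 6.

Expand x = 73/13 as a continued fraction with the Euclidean algorithm:
  73 = 5*13 + 8, so a_0 = 5.
  13 = 1*8 + 5, so a_1 = 1.
  8 = 1*5 + 3, so a_2 = 1.
  5 = 1*3 + 2, so a_3 = 1.
  3 = 1*2 + 1, so a_4 = 1.
  2 = 2*1 + 0, so a_5 = 2.
so x = [5; 1, 1, 1, 1, 2].
Convergents (p_i = a_i*p_{i-1} + p_{i-2}, q_i = a_i*q_{i-1} + q_{i-2} with p_{-2}=0, p_{-1}=1, q_{-2}=1, q_{-1}=0), until the denominator exceeds 6:
  i=0: a_0=5, p_0 = 5*1 + 0 = 5, q_0 = 5*0 + 1 = 1.
  i=1: a_1=1, p_1 = 1*5 + 1 = 6, q_1 = 1*1 + 0 = 1.
  i=2: a_2=1, p_2 = 1*6 + 5 = 11, q_2 = 1*1 + 1 = 2.
  i=3: a_3=1, p_3 = 1*11 + 6 = 17, q_3 = 1*2 + 1 = 3.
  i=4: a_4=1, p_4 = 1*17 + 11 = 28, q_4 = 1*3 + 2 = 5.
  i=5: a_5=2, p_5 = 2*28 + 17 = 73, q_5 = 2*5 + 3 = 13.
q_5 = 13 > 6, so the last convergent with denominator <= 6 is p_4/q_4 = 28/5.
The closest fraction with denominator <= 6 is either p_4/q_4 or the intermediate fraction (k*p_4 + p_3)/(k*q_4 + q_3) with the largest k >= 1 whose denominator stays <= 6; these approach x as k grows, and every other convergent or intermediate fraction in range is farther away.
Largest k: floor((6 - q_3)/q_4) = floor((6 - 3)/5) = 0.
Since k = 0, no intermediate fraction beyond p_4/q_4 has denominator <= 6, so the convergent 28/5 is the closest (its error is |73*5 - 28*13|/(13*5) = 1/65).

28/5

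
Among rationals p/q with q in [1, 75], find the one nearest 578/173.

Expand x = 578/173 as a continued fraction with the Euclidean algorithm:
  578 = 3*173 + 59, so a_0 = 3.
  173 = 2*59 + 55, so a_1 = 2.
  59 = 1*55 + 4, so a_2 = 1.
  55 = 13*4 + 3, so a_3 = 13.
  4 = 1*3 + 1, so a_4 = 1.
  3 = 3*1 + 0, so a_5 = 3.
so x = [3; 2, 1, 13, 1, 3].
Convergents (p_i = a_i*p_{i-1} + p_{i-2}, q_i = a_i*q_{i-1} + q_{i-2} with p_{-2}=0, p_{-1}=1, q_{-2}=1, q_{-1}=0), until the denominator exceeds 75:
  i=0: a_0=3, p_0 = 3*1 + 0 = 3, q_0 = 3*0 + 1 = 1.
  i=1: a_1=2, p_1 = 2*3 + 1 = 7, q_1 = 2*1 + 0 = 2.
  i=2: a_2=1, p_2 = 1*7 + 3 = 10, q_2 = 1*2 + 1 = 3.
  i=3: a_3=13, p_3 = 13*10 + 7 = 137, q_3 = 13*3 + 2 = 41.
  i=4: a_4=1, p_4 = 1*137 + 10 = 147, q_4 = 1*41 + 3 = 44.
  i=5: a_5=3, p_5 = 3*147 + 137 = 578, q_5 = 3*44 + 41 = 173.
q_5 = 173 > 75, so the last convergent with denominator <= 75 is p_4/q_4 = 147/44.
The closest fraction with denominator <= 75 is either p_4/q_4 or the intermediate fraction (k*p_4 + p_3)/(k*q_4 + q_3) with the largest k >= 1 whose denominator stays <= 75; these approach x as k grows, and every other convergent or intermediate fraction in range is farther away.
Largest k: floor((75 - q_3)/q_4) = floor((75 - 41)/44) = 0.
Since k = 0, no intermediate fraction beyond p_4/q_4 has denominator <= 75, so the convergent 147/44 is the closest (its error is |578*44 - 147*173|/(173*44) = 1/7612).

147/44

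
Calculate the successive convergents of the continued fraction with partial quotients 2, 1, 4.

Using the convergent recurrence p_i = a_i*p_{i-1} + p_{i-2}, q_i = a_i*q_{i-1} + q_{i-2} with p_{-2}=0, p_{-1}=1, q_{-2}=1, q_{-1}=0:
  i=0: a_0=2, p_0 = 2*1 + 0 = 2, q_0 = 2*0 + 1 = 1.
  i=1: a_1=1, p_1 = 1*2 + 1 = 3, q_1 = 1*1 + 0 = 1.
  i=2: a_2=4, p_2 = 4*3 + 2 = 14, q_2 = 4*1 + 1 = 5.

2/1, 3/1, 14/5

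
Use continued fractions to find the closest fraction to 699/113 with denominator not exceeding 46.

266/43

Expand x = 699/113 as a continued fraction with the Euclidean algorithm:
  699 = 6*113 + 21, so a_0 = 6.
  113 = 5*21 + 8, so a_1 = 5.
  21 = 2*8 + 5, so a_2 = 2.
  8 = 1*5 + 3, so a_3 = 1.
  5 = 1*3 + 2, so a_4 = 1.
  3 = 1*2 + 1, so a_5 = 1.
  2 = 2*1 + 0, so a_6 = 2.
so x = [6; 5, 2, 1, 1, 1, 2].
Convergents (p_i = a_i*p_{i-1} + p_{i-2}, q_i = a_i*q_{i-1} + q_{i-2} with p_{-2}=0, p_{-1}=1, q_{-2}=1, q_{-1}=0), until the denominator exceeds 46:
  i=0: a_0=6, p_0 = 6*1 + 0 = 6, q_0 = 6*0 + 1 = 1.
  i=1: a_1=5, p_1 = 5*6 + 1 = 31, q_1 = 5*1 + 0 = 5.
  i=2: a_2=2, p_2 = 2*31 + 6 = 68, q_2 = 2*5 + 1 = 11.
  i=3: a_3=1, p_3 = 1*68 + 31 = 99, q_3 = 1*11 + 5 = 16.
  i=4: a_4=1, p_4 = 1*99 + 68 = 167, q_4 = 1*16 + 11 = 27.
  i=5: a_5=1, p_5 = 1*167 + 99 = 266, q_5 = 1*27 + 16 = 43.
  i=6: a_6=2, p_6 = 2*266 + 167 = 699, q_6 = 2*43 + 27 = 113.
q_6 = 113 > 46, so the last convergent with denominator <= 46 is p_5/q_5 = 266/43.
The closest fraction with denominator <= 46 is either p_5/q_5 or the intermediate fraction (k*p_5 + p_4)/(k*q_5 + q_4) with the largest k >= 1 whose denominator stays <= 46; these approach x as k grows, and every other convergent or intermediate fraction in range is farther away.
Largest k: floor((46 - q_4)/q_5) = floor((46 - 27)/43) = 0.
Since k = 0, no intermediate fraction beyond p_5/q_5 has denominator <= 46, so the convergent 266/43 is the closest (its error is |699*43 - 266*113|/(113*43) = 1/4859).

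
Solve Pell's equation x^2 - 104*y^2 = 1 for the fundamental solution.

(x, y) = (51, 5)

First expand sqrt(104) as a continued fraction. With x_i = (sqrt(104) + m_i)/d_i and (m_0, d_0) = (0, 1): a_0 = floor(sqrt(104)) = 10, since 10^2 = 100 <= 104 < 121 = 11^2.
Iterate m_{i+1} = d_i*a_i - m_i, d_{i+1} = (104 - m_{i+1}^2)/d_i, a_{i+1} = floor((a_0 + m_{i+1})/d_{i+1}):
  m_1 = 1*10 - 0 = 10, d_1 = (104 - 10^2)/1 = 4/1 = 4, a_1 = floor((10 + 10)/4) = 5.
  m_2 = 4*5 - 10 = 10, d_2 = (104 - 10^2)/4 = 4/4 = 1, a_2 = floor((10 + 10)/1) = 20.
  m_3 = 1*20 - 10 = 10, d_3 = (104 - 10^2)/1 = 4/1 = 4: (m_3, d_3) = (m_1, d_1) = (10, 4), so from here the quotients repeat a_1, a_2; the period length is 2.
So sqrt(104) = [10; (5, 20)] with period length k = 2.
k is even, so the fundamental solution of x^2 - 104y^2 = 1 is (p_{k-1}, q_{k-1}) = (p_1, q_1); compute convergents through index 1.
Convergents (p_i = a_i*p_{i-1} + p_{i-2}, q_i = a_i*q_{i-1} + q_{i-2} with p_{-2}=0, p_{-1}=1, q_{-2}=1, q_{-1}=0):
  i=0: a_0=10, p_0 = 10*1 + 0 = 10, q_0 = 10*0 + 1 = 1.
  i=1: a_1=5, p_1 = 5*10 + 1 = 51, q_1 = 5*1 + 0 = 5.
Check: 51^2 - 104*5^2 = 2601 - 2600 = 1, so (x, y) = (51, 5) solves the equation, and by the theorem it is the least positive solution.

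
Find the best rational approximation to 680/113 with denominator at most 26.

Expand x = 680/113 as a continued fraction with the Euclidean algorithm:
  680 = 6*113 + 2, so a_0 = 6.
  113 = 56*2 + 1, so a_1 = 56.
  2 = 2*1 + 0, so a_2 = 2.
so x = [6; 56, 2].
Convergents (p_i = a_i*p_{i-1} + p_{i-2}, q_i = a_i*q_{i-1} + q_{i-2} with p_{-2}=0, p_{-1}=1, q_{-2}=1, q_{-1}=0), until the denominator exceeds 26:
  i=0: a_0=6, p_0 = 6*1 + 0 = 6, q_0 = 6*0 + 1 = 1.
  i=1: a_1=56, p_1 = 56*6 + 1 = 337, q_1 = 56*1 + 0 = 56.
q_1 = 56 > 26, so the last convergent with denominator <= 26 is p_0/q_0 = 6/1.
The closest fraction with denominator <= 26 is either p_0/q_0 or the intermediate fraction (k*p_0 + p_{-1})/(k*q_0 + q_{-1}) with the largest k >= 1 whose denominator stays <= 26; these approach x as k grows, and every other convergent or intermediate fraction in range is farther away.
Largest k: floor((26 - q_{-1})/q_0) = floor((26 - 0)/1) = 26 (using the seeds p_{-1} = 1, q_{-1} = 0).
That gives (26*6 + 1)/(26*1 + 0) = 157/26.
Compare the errors: |x - 6/1| = |680*1 - 6*113|/(113*1) = 2/113, and |x - 157/26| = |680*26 - 157*113|/(113*26) = 61/2938.
Cross-multiplying, 2*2938 = 5876 < 6893 = 61*113, so 2/113 is smaller: the convergent 6/1 is closer to x than 157/26.

6/1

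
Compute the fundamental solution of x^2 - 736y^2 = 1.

First expand sqrt(736) as a continued fraction. With x_i = (sqrt(736) + m_i)/d_i and (m_0, d_0) = (0, 1): a_0 = floor(sqrt(736)) = 27, since 27^2 = 729 <= 736 < 784 = 28^2.
Iterate m_{i+1} = d_i*a_i - m_i, d_{i+1} = (736 - m_{i+1}^2)/d_i, a_{i+1} = floor((a_0 + m_{i+1})/d_{i+1}):
  m_1 = 1*27 - 0 = 27, d_1 = (736 - 27^2)/1 = 7/1 = 7, a_1 = floor((27 + 27)/7) = 7.
  m_2 = 7*7 - 27 = 22, d_2 = (736 - 22^2)/7 = 252/7 = 36, a_2 = floor((27 + 22)/36) = 1.
  m_3 = 36*1 - 22 = 14, d_3 = (736 - 14^2)/36 = 540/36 = 15, a_3 = floor((27 + 14)/15) = 2.
  m_4 = 15*2 - 14 = 16, d_4 = (736 - 16^2)/15 = 480/15 = 32, a_4 = floor((27 + 16)/32) = 1.
  m_5 = 32*1 - 16 = 16, d_5 = (736 - 16^2)/32 = 480/32 = 15, a_5 = floor((27 + 16)/15) = 2.
  m_6 = 15*2 - 16 = 14, d_6 = (736 - 14^2)/15 = 540/15 = 36, a_6 = floor((27 + 14)/36) = 1.
  m_7 = 36*1 - 14 = 22, d_7 = (736 - 22^2)/36 = 252/36 = 7, a_7 = floor((27 + 22)/7) = 7.
  m_8 = 7*7 - 22 = 27, d_8 = (736 - 27^2)/7 = 7/7 = 1, a_8 = floor((27 + 27)/1) = 54.
  m_9 = 1*54 - 27 = 27, d_9 = (736 - 27^2)/1 = 7/1 = 7: (m_9, d_9) = (m_1, d_1) = (27, 7), so from here the quotients repeat a_1, ..., a_8; the period length is 8.
So sqrt(736) = [27; (7, 1, 2, 1, 2, 1, 7, 54)] with period length k = 8.
k is even, so the fundamental solution of x^2 - 736y^2 = 1 is (p_{k-1}, q_{k-1}) = (p_7, q_7); compute convergents through index 7.
Convergents (p_i = a_i*p_{i-1} + p_{i-2}, q_i = a_i*q_{i-1} + q_{i-2} with p_{-2}=0, p_{-1}=1, q_{-2}=1, q_{-1}=0):
  i=0: a_0=27, p_0 = 27*1 + 0 = 27, q_0 = 27*0 + 1 = 1.
  i=1: a_1=7, p_1 = 7*27 + 1 = 190, q_1 = 7*1 + 0 = 7.
  i=2: a_2=1, p_2 = 1*190 + 27 = 217, q_2 = 1*7 + 1 = 8.
  i=3: a_3=2, p_3 = 2*217 + 190 = 624, q_3 = 2*8 + 7 = 23.
  i=4: a_4=1, p_4 = 1*624 + 217 = 841, q_4 = 1*23 + 8 = 31.
  i=5: a_5=2, p_5 = 2*841 + 624 = 2306, q_5 = 2*31 + 23 = 85.
  i=6: a_6=1, p_6 = 1*2306 + 841 = 3147, q_6 = 1*85 + 31 = 116.
  i=7: a_7=7, p_7 = 7*3147 + 2306 = 24335, q_7 = 7*116 + 85 = 897.
Check: 24335^2 - 736*897^2 = 592192225 - 592192224 = 1, so (x, y) = (24335, 897) solves the equation, and by the theorem it is the least positive solution.

(x, y) = (24335, 897)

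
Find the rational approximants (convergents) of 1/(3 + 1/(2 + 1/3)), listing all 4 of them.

0/1, 1/3, 2/7, 7/24

Using the convergent recurrence p_i = a_i*p_{i-1} + p_{i-2}, q_i = a_i*q_{i-1} + q_{i-2} with p_{-2}=0, p_{-1}=1, q_{-2}=1, q_{-1}=0:
  i=0: a_0=0, p_0 = 0*1 + 0 = 0, q_0 = 0*0 + 1 = 1.
  i=1: a_1=3, p_1 = 3*0 + 1 = 1, q_1 = 3*1 + 0 = 3.
  i=2: a_2=2, p_2 = 2*1 + 0 = 2, q_2 = 2*3 + 1 = 7.
  i=3: a_3=3, p_3 = 3*2 + 1 = 7, q_3 = 3*7 + 3 = 24.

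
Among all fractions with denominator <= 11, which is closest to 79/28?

31/11

Expand x = 79/28 as a continued fraction with the Euclidean algorithm:
  79 = 2*28 + 23, so a_0 = 2.
  28 = 1*23 + 5, so a_1 = 1.
  23 = 4*5 + 3, so a_2 = 4.
  5 = 1*3 + 2, so a_3 = 1.
  3 = 1*2 + 1, so a_4 = 1.
  2 = 2*1 + 0, so a_5 = 2.
so x = [2; 1, 4, 1, 1, 2].
Convergents (p_i = a_i*p_{i-1} + p_{i-2}, q_i = a_i*q_{i-1} + q_{i-2} with p_{-2}=0, p_{-1}=1, q_{-2}=1, q_{-1}=0), until the denominator exceeds 11:
  i=0: a_0=2, p_0 = 2*1 + 0 = 2, q_0 = 2*0 + 1 = 1.
  i=1: a_1=1, p_1 = 1*2 + 1 = 3, q_1 = 1*1 + 0 = 1.
  i=2: a_2=4, p_2 = 4*3 + 2 = 14, q_2 = 4*1 + 1 = 5.
  i=3: a_3=1, p_3 = 1*14 + 3 = 17, q_3 = 1*5 + 1 = 6.
  i=4: a_4=1, p_4 = 1*17 + 14 = 31, q_4 = 1*6 + 5 = 11.
  i=5: a_5=2, p_5 = 2*31 + 17 = 79, q_5 = 2*11 + 6 = 28.
q_5 = 28 > 11, so the last convergent with denominator <= 11 is p_4/q_4 = 31/11.
The closest fraction with denominator <= 11 is either p_4/q_4 or the intermediate fraction (k*p_4 + p_3)/(k*q_4 + q_3) with the largest k >= 1 whose denominator stays <= 11; these approach x as k grows, and every other convergent or intermediate fraction in range is farther away.
Largest k: floor((11 - q_3)/q_4) = floor((11 - 6)/11) = 0.
Since k = 0, no intermediate fraction beyond p_4/q_4 has denominator <= 11, so the convergent 31/11 is the closest (its error is |79*11 - 31*28|/(28*11) = 1/308).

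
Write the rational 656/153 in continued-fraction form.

Run the Euclidean algorithm on 656 and 153; the successive quotients are the partial quotients a_0, a_1, ... (each step inverts the fractional part left over by the previous one):
  656 = 4*153 + 44, so a_0 = 4.
  153 = 3*44 + 21, so a_1 = 3.
  44 = 2*21 + 2, so a_2 = 2.
  21 = 10*2 + 1, so a_3 = 10.
  2 = 2*1 + 0, so a_4 = 2.
The remainder reaches 0 after 5 divisions, so the expansion has 5 partial quotients, read off in order.

[4; 3, 2, 10, 2]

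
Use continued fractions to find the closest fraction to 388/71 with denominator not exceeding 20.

82/15

Expand x = 388/71 as a continued fraction with the Euclidean algorithm:
  388 = 5*71 + 33, so a_0 = 5.
  71 = 2*33 + 5, so a_1 = 2.
  33 = 6*5 + 3, so a_2 = 6.
  5 = 1*3 + 2, so a_3 = 1.
  3 = 1*2 + 1, so a_4 = 1.
  2 = 2*1 + 0, so a_5 = 2.
so x = [5; 2, 6, 1, 1, 2].
Convergents (p_i = a_i*p_{i-1} + p_{i-2}, q_i = a_i*q_{i-1} + q_{i-2} with p_{-2}=0, p_{-1}=1, q_{-2}=1, q_{-1}=0), until the denominator exceeds 20:
  i=0: a_0=5, p_0 = 5*1 + 0 = 5, q_0 = 5*0 + 1 = 1.
  i=1: a_1=2, p_1 = 2*5 + 1 = 11, q_1 = 2*1 + 0 = 2.
  i=2: a_2=6, p_2 = 6*11 + 5 = 71, q_2 = 6*2 + 1 = 13.
  i=3: a_3=1, p_3 = 1*71 + 11 = 82, q_3 = 1*13 + 2 = 15.
  i=4: a_4=1, p_4 = 1*82 + 71 = 153, q_4 = 1*15 + 13 = 28.
q_4 = 28 > 20, so the last convergent with denominator <= 20 is p_3/q_3 = 82/15.
The closest fraction with denominator <= 20 is either p_3/q_3 or the intermediate fraction (k*p_3 + p_2)/(k*q_3 + q_2) with the largest k >= 1 whose denominator stays <= 20; these approach x as k grows, and every other convergent or intermediate fraction in range is farther away.
Largest k: floor((20 - q_2)/q_3) = floor((20 - 13)/15) = 0.
Since k = 0, no intermediate fraction beyond p_3/q_3 has denominator <= 20, so the convergent 82/15 is the closest (its error is |388*15 - 82*71|/(71*15) = 2/1065).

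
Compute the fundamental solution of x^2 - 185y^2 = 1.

First expand sqrt(185) as a continued fraction. With x_i = (sqrt(185) + m_i)/d_i and (m_0, d_0) = (0, 1): a_0 = floor(sqrt(185)) = 13, since 13^2 = 169 <= 185 < 196 = 14^2.
Iterate m_{i+1} = d_i*a_i - m_i, d_{i+1} = (185 - m_{i+1}^2)/d_i, a_{i+1} = floor((a_0 + m_{i+1})/d_{i+1}):
  m_1 = 1*13 - 0 = 13, d_1 = (185 - 13^2)/1 = 16/1 = 16, a_1 = floor((13 + 13)/16) = 1.
  m_2 = 16*1 - 13 = 3, d_2 = (185 - 3^2)/16 = 176/16 = 11, a_2 = floor((13 + 3)/11) = 1.
  m_3 = 11*1 - 3 = 8, d_3 = (185 - 8^2)/11 = 121/11 = 11, a_3 = floor((13 + 8)/11) = 1.
  m_4 = 11*1 - 8 = 3, d_4 = (185 - 3^2)/11 = 176/11 = 16, a_4 = floor((13 + 3)/16) = 1.
  m_5 = 16*1 - 3 = 13, d_5 = (185 - 13^2)/16 = 16/16 = 1, a_5 = floor((13 + 13)/1) = 26.
  m_6 = 1*26 - 13 = 13, d_6 = (185 - 13^2)/1 = 16/1 = 16: (m_6, d_6) = (m_1, d_1) = (13, 16), so from here the quotients repeat a_1, ..., a_5; the period length is 5.
So sqrt(185) = [13; (1, 1, 1, 1, 26)] with period length k = 5.
k is odd, so (p_{k-1}, q_{k-1}) only solves x^2 - 185y^2 = -1 and the fundamental solution of x^2 - 185y^2 = 1 is (p_{2k-1}, q_{2k-1}) = (p_9, q_9); compute convergents through index 9, running through the period twice.
Convergents (p_i = a_i*p_{i-1} + p_{i-2}, q_i = a_i*q_{i-1} + q_{i-2} with p_{-2}=0, p_{-1}=1, q_{-2}=1, q_{-1}=0):
  i=0: a_0=13, p_0 = 13*1 + 0 = 13, q_0 = 13*0 + 1 = 1.
  i=1: a_1=1, p_1 = 1*13 + 1 = 14, q_1 = 1*1 + 0 = 1.
  i=2: a_2=1, p_2 = 1*14 + 13 = 27, q_2 = 1*1 + 1 = 2.
  i=3: a_3=1, p_3 = 1*27 + 14 = 41, q_3 = 1*2 + 1 = 3.
  i=4: a_4=1, p_4 = 1*41 + 27 = 68, q_4 = 1*3 + 2 = 5.
  i=5: a_5=26, p_5 = 26*68 + 41 = 1809, q_5 = 26*5 + 3 = 133.
  i=6: a_6=1, p_6 = 1*1809 + 68 = 1877, q_6 = 1*133 + 5 = 138.
  i=7: a_7=1, p_7 = 1*1877 + 1809 = 3686, q_7 = 1*138 + 133 = 271.
  i=8: a_8=1, p_8 = 1*3686 + 1877 = 5563, q_8 = 1*271 + 138 = 409.
  i=9: a_9=1, p_9 = 1*5563 + 3686 = 9249, q_9 = 1*409 + 271 = 680.
Indeed p_4^2 - 185*q_4^2 = 4624 - 4625 = -1, not +1.
Check: 9249^2 - 185*680^2 = 85544001 - 85544000 = 1, so (x, y) = (9249, 680) solves the equation, and by the theorem it is the least positive solution.

(x, y) = (9249, 680)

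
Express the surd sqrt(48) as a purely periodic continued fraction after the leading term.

[6; (1, 12)]

Write x_i = (sqrt(48) + m_i)/d_i with (m_0, d_0) = (0, 1). a_0 = floor(sqrt(48)) = 6, since 6^2 = 36 <= 48 < 49 = 7^2.
Iterate m_{i+1} = d_i*a_i - m_i, d_{i+1} = (48 - m_{i+1}^2)/d_i, a_{i+1} = floor((a_0 + m_{i+1})/d_{i+1}):
  m_1 = 1*6 - 0 = 6, d_1 = (48 - 6^2)/1 = 12/1 = 12, a_1 = floor((6 + 6)/12) = 1.
  m_2 = 12*1 - 6 = 6, d_2 = (48 - 6^2)/12 = 12/12 = 1, a_2 = floor((6 + 6)/1) = 12.
  m_3 = 1*12 - 6 = 6, d_3 = (48 - 6^2)/1 = 12/1 = 12: (m_3, d_3) = (m_1, d_1) = (6, 12), so from here the quotients repeat a_1, a_2; the period length is 2.
Hence the expansion of sqrt(48) is a_0 = 6 followed by the repeating block 1, 12 (period 2).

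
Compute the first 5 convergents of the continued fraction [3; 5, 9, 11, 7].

Using the convergent recurrence p_i = a_i*p_{i-1} + p_{i-2}, q_i = a_i*q_{i-1} + q_{i-2} with p_{-2}=0, p_{-1}=1, q_{-2}=1, q_{-1}=0:
  i=0: a_0=3, p_0 = 3*1 + 0 = 3, q_0 = 3*0 + 1 = 1.
  i=1: a_1=5, p_1 = 5*3 + 1 = 16, q_1 = 5*1 + 0 = 5.
  i=2: a_2=9, p_2 = 9*16 + 3 = 147, q_2 = 9*5 + 1 = 46.
  i=3: a_3=11, p_3 = 11*147 + 16 = 1633, q_3 = 11*46 + 5 = 511.
  i=4: a_4=7, p_4 = 7*1633 + 147 = 11578, q_4 = 7*511 + 46 = 3623.

3/1, 16/5, 147/46, 1633/511, 11578/3623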